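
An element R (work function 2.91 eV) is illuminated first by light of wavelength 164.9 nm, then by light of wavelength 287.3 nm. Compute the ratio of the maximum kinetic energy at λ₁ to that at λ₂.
3.2791

Using Einstein's equation: KE_max = hc/λ - φ

For λ₁ = 164.9 nm:
E₁ = hc/λ₁ = 7.5188 eV
KE₁ = E₁ - φ = 7.5188 - 2.91 = 4.6088 eV

For λ₂ = 287.3 nm:
E₂ = hc/λ₂ = 4.3155 eV
KE₂ = E₂ - φ = 4.3155 - 2.91 = 1.4055 eV

Ratio: KE₁/KE₂ = 4.6088/1.4055 = 3.2791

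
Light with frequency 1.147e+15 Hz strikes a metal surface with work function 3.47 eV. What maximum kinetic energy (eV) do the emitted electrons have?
1.2736 eV

Using Einstein's photoelectric equation: KE_max = hf - φ

First, calculate the photon energy:
E_photon = hf = (6.626×10⁻³⁴ J·s)(1.147e+15 Hz)
E_photon = 4.7436 eV

Then, the maximum kinetic energy:
KE_max = E_photon - φ = 4.7436 eV - 3.47 eV = 1.2736 eV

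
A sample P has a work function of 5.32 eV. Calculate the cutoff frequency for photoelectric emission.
1.2864e+15 Hz

The threshold frequency is when the photon energy equals the work function:
hf₀ = φ

Solving for f₀:
f₀ = φ/h = (5.32 eV × 1.602×10⁻¹⁹ J/eV) / (6.626×10⁻³⁴ J·s)
f₀ = 1.2864e+15 Hz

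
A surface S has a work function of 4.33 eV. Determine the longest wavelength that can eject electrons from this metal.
286.34 nm

The threshold wavelength is when the photon energy equals the work function:
hc/λ₀ = φ

Solving for λ₀:
λ₀ = hc/φ = (6.626×10⁻³⁴ J·s)(3×10⁸ m/s) / (4.33 eV × 1.602×10⁻¹⁹ J/eV)
λ₀ = 286.34 nm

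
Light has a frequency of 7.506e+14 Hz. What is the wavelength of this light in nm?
399.40 nm

Using the wave equation: c = fλ

Solving for wavelength:
λ = c/f = (3×10⁸ m/s) / (7.506e+14 Hz)
λ = 399.40 nm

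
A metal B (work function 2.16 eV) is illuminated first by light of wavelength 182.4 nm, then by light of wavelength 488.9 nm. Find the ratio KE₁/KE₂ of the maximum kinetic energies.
12.3340

Using Einstein's equation: KE_max = hc/λ - φ

For λ₁ = 182.4 nm:
E₁ = hc/λ₁ = 6.7974 eV
KE₁ = E₁ - φ = 6.7974 - 2.16 = 4.6374 eV

For λ₂ = 488.9 nm:
E₂ = hc/λ₂ = 2.5360 eV
KE₂ = E₂ - φ = 2.5360 - 2.16 = 0.3760 eV

Ratio: KE₁/KE₂ = 4.6374/0.3760 = 12.3340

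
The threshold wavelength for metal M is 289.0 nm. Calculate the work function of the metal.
4.29 eV

At the threshold wavelength, photon energy equals work function:
φ = hc/λ₀

Calculating:
φ = (6.626×10⁻³⁴ J·s)(3×10⁸ m/s) / (289.0×10⁻⁹ m)
φ = 4.29 eV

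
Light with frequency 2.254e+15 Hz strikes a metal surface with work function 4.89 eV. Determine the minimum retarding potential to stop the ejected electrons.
4.4318 V

The stopping potential V_s satisfies: eV_s = KE_max

First, find KE_max using Einstein's equation:
E_photon = hf = (6.626×10⁻³⁴ J·s)(2.254e+15 Hz) = 9.3218 eV
KE_max = E_photon - φ = 9.3218 - 4.89 = 4.4318 eV

Since eV_s = KE_max:
V_s = KE_max/e = 4.4318 V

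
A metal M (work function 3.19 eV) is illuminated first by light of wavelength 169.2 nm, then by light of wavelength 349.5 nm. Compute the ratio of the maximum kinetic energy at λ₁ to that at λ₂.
11.5748

Using Einstein's equation: KE_max = hc/λ - φ

For λ₁ = 169.2 nm:
E₁ = hc/λ₁ = 7.3277 eV
KE₁ = E₁ - φ = 7.3277 - 3.19 = 4.1377 eV

For λ₂ = 349.5 nm:
E₂ = hc/λ₂ = 3.5475 eV
KE₂ = E₂ - φ = 3.5475 - 3.19 = 0.3575 eV

Ratio: KE₁/KE₂ = 4.1377/0.3575 = 11.5748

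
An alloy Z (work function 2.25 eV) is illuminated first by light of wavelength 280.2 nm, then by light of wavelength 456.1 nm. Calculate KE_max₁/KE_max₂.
4.6436

Using Einstein's equation: KE_max = hc/λ - φ

For λ₁ = 280.2 nm:
E₁ = hc/λ₁ = 4.4248 eV
KE₁ = E₁ - φ = 4.4248 - 2.25 = 2.1748 eV

For λ₂ = 456.1 nm:
E₂ = hc/λ₂ = 2.7184 eV
KE₂ = E₂ - φ = 2.7184 - 2.25 = 0.4684 eV

Ratio: KE₁/KE₂ = 2.1748/0.4684 = 4.6436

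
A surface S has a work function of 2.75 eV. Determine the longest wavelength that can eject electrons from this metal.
450.85 nm

The threshold wavelength is when the photon energy equals the work function:
hc/λ₀ = φ

Solving for λ₀:
λ₀ = hc/φ = (6.626×10⁻³⁴ J·s)(3×10⁸ m/s) / (2.75 eV × 1.602×10⁻¹⁹ J/eV)
λ₀ = 450.85 nm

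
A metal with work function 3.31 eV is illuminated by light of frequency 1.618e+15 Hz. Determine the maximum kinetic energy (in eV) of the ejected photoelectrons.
3.3815 eV

Using Einstein's photoelectric equation: KE_max = hf - φ

First, calculate the photon energy:
E_photon = hf = (6.626×10⁻³⁴ J·s)(1.618e+15 Hz)
E_photon = 6.6915 eV

Then, the maximum kinetic energy:
KE_max = E_photon - φ = 6.6915 eV - 3.31 eV = 3.3815 eV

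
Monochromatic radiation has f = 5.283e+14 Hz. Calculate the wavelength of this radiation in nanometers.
567.47 nm

Using the wave equation: c = fλ

Solving for wavelength:
λ = c/f = (3×10⁸ m/s) / (5.283e+14 Hz)
λ = 567.47 nm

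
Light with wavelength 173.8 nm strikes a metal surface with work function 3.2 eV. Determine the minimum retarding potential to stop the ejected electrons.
3.9337 V

The stopping potential V_s satisfies: eV_s = KE_max

First, find KE_max using Einstein's equation:
E_photon = hc/λ = 7.1337 eV
KE_max = E_photon - φ = 7.1337 - 3.2 = 3.9337 eV

Since eV_s = KE_max:
V_s = KE_max/e = 3.9337 V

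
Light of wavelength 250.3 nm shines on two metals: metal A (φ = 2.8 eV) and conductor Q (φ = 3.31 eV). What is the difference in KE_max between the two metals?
0.5100 eV

Using KE_max = hc/λ - φ for each metal:

Photon energy: E = hc/λ = 4.9534 eV

For metal A (φ₁ = 2.8 eV):
KE₁ = E - φ₁ = 4.9534 - 2.8 = 2.1534 eV

For conductor Q (φ₂ = 3.31 eV):
KE₂ = E - φ₂ = 4.9534 - 3.31 = 1.6434 eV

Difference:
ΔKE = KE₁ - KE₂ = 2.1534 - 1.6434 = 0.5100 eV

Note: The difference equals the difference in work functions: 3.31 - 2.8 = 0.51 eV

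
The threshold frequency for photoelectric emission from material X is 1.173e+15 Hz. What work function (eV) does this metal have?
4.85 eV

At the threshold frequency, photon energy equals work function:
φ = hf₀

Calculating:
φ = (6.626×10⁻³⁴ J·s)(1.173e+15 Hz)
φ = 4.85 eV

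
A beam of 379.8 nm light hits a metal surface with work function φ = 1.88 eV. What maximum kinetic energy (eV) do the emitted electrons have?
1.3845 eV

Using Einstein's photoelectric equation: KE_max = hf - φ = hc/λ - φ

First, calculate the photon energy:
E_photon = hc/λ = (6.626×10⁻³⁴ J·s)(3×10⁸ m/s) / (379.8×10⁻⁹ m)
E_photon = 3.2645 eV

Then, the maximum kinetic energy:
KE_max = E_photon - φ = 3.2645 eV - 1.88 eV = 1.3845 eV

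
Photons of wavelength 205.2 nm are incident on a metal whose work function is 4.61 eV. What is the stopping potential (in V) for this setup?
1.4321 V

The stopping potential V_s satisfies: eV_s = KE_max

First, find KE_max using Einstein's equation:
E_photon = hc/λ = 6.0421 eV
KE_max = E_photon - φ = 6.0421 - 4.61 = 1.4321 eV

Since eV_s = KE_max:
V_s = KE_max/e = 1.4321 V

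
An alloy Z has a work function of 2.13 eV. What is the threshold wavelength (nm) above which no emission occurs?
582.09 nm

The threshold wavelength is when the photon energy equals the work function:
hc/λ₀ = φ

Solving for λ₀:
λ₀ = hc/φ = (6.626×10⁻³⁴ J·s)(3×10⁸ m/s) / (2.13 eV × 1.602×10⁻¹⁹ J/eV)
λ₀ = 582.09 nm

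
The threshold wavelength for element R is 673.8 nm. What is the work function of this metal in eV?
1.84 eV

At the threshold wavelength, photon energy equals work function:
φ = hc/λ₀

Calculating:
φ = (6.626×10⁻³⁴ J·s)(3×10⁸ m/s) / (673.8×10⁻⁹ m)
φ = 1.84 eV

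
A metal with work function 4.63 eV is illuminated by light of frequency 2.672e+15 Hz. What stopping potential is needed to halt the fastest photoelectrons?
6.4205 V

The stopping potential V_s satisfies: eV_s = KE_max

First, find KE_max using Einstein's equation:
E_photon = hf = (6.626×10⁻³⁴ J·s)(2.672e+15 Hz) = 11.0505 eV
KE_max = E_photon - φ = 11.0505 - 4.63 = 6.4205 eV

Since eV_s = KE_max:
V_s = KE_max/e = 6.4205 V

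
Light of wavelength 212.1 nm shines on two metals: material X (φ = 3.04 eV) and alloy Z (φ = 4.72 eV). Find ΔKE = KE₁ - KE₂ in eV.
1.6800 eV

Using KE_max = hc/λ - φ for each metal:

Photon energy: E = hc/λ = 5.8456 eV

For material X (φ₁ = 3.04 eV):
KE₁ = E - φ₁ = 5.8456 - 3.04 = 2.8056 eV

For alloy Z (φ₂ = 4.72 eV):
KE₂ = E - φ₂ = 5.8456 - 4.72 = 1.1256 eV

Difference:
ΔKE = KE₁ - KE₂ = 2.8056 - 1.1256 = 1.6800 eV

Note: The difference equals the difference in work functions: 4.72 - 3.04 = 1.68 eV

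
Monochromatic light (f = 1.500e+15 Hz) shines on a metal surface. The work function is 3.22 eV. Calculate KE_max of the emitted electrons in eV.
2.9835 eV

Using Einstein's photoelectric equation: KE_max = hf - φ

First, calculate the photon energy:
E_photon = hf = (6.626×10⁻³⁴ J·s)(1.500e+15 Hz)
E_photon = 6.2035 eV

Then, the maximum kinetic energy:
KE_max = E_photon - φ = 6.2035 eV - 3.22 eV = 2.9835 eV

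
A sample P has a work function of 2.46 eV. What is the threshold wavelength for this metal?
504.00 nm

The threshold wavelength is when the photon energy equals the work function:
hc/λ₀ = φ

Solving for λ₀:
λ₀ = hc/φ = (6.626×10⁻³⁴ J·s)(3×10⁸ m/s) / (2.46 eV × 1.602×10⁻¹⁹ J/eV)
λ₀ = 504.00 nm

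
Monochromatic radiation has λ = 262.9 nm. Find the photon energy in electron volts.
4.7160 eV

Using E = hf = hc/λ:

E = hc/λ = (6.626×10⁻³⁴ J·s)(3×10⁸ m/s) / (262.9×10⁻⁹ m)
E = 4.7160 eV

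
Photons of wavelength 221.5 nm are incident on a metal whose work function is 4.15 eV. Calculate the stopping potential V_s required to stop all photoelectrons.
1.4475 V

The stopping potential V_s satisfies: eV_s = KE_max

First, find KE_max using Einstein's equation:
E_photon = hc/λ = 5.5975 eV
KE_max = E_photon - φ = 5.5975 - 4.15 = 1.4475 eV

Since eV_s = KE_max:
V_s = KE_max/e = 1.4475 V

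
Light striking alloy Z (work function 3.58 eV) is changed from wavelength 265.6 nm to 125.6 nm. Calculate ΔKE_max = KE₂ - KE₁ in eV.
5.2033 eV

Using Einstein's equation: KE_max = hc/λ - φ

For λ₁ = 265.6 nm:
KE₁ = hc/λ₁ - φ = 4.6681 - 3.58 = 1.0881 eV

For λ₂ = 125.6 nm:
KE₂ = hc/λ₂ - φ = 9.8714 - 3.58 = 6.2914 eV

Change in KE:
ΔKE = KE₂ - KE₁ = 6.2914 - 1.0881 = 5.2033 eV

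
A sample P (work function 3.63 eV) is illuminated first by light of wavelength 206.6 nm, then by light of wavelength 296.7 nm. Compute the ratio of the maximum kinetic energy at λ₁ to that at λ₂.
4.3209

Using Einstein's equation: KE_max = hc/λ - φ

For λ₁ = 206.6 nm:
E₁ = hc/λ₁ = 6.0012 eV
KE₁ = E₁ - φ = 6.0012 - 3.63 = 2.3712 eV

For λ₂ = 296.7 nm:
E₂ = hc/λ₂ = 4.1788 eV
KE₂ = E₂ - φ = 4.1788 - 3.63 = 0.5488 eV

Ratio: KE₁/KE₂ = 2.3712/0.5488 = 4.3209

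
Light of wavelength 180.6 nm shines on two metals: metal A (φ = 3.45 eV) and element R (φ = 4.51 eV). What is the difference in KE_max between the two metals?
1.0600 eV

Using KE_max = hc/λ - φ for each metal:

Photon energy: E = hc/λ = 6.8651 eV

For metal A (φ₁ = 3.45 eV):
KE₁ = E - φ₁ = 6.8651 - 3.45 = 3.4151 eV

For element R (φ₂ = 4.51 eV):
KE₂ = E - φ₂ = 6.8651 - 4.51 = 2.3551 eV

Difference:
ΔKE = KE₁ - KE₂ = 3.4151 - 2.3551 = 1.0600 eV

Note: The difference equals the difference in work functions: 4.51 - 3.45 = 1.06 eV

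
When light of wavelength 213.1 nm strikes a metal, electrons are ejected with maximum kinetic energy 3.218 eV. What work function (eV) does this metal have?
2.60 eV

From Einstein's photoelectric equation: KE_max = hf - φ = hc/λ - φ

Rearranging for φ:
φ = hc/λ - KE_max

Calculate photon energy:
E_photon = hc/λ = 5.8181 eV

Therefore:
φ = 5.8181 - 3.218 = 2.60 eV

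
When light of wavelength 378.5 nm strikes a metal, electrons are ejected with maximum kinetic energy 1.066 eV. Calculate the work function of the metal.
2.21 eV

From Einstein's photoelectric equation: KE_max = hf - φ = hc/λ - φ

Rearranging for φ:
φ = hc/λ - KE_max

Calculate photon energy:
E_photon = hc/λ = 3.2757 eV

Therefore:
φ = 3.2757 - 1.066 = 2.21 eV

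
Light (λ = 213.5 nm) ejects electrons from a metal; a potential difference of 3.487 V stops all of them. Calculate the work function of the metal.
2.32 eV

The stopping potential gives the maximum kinetic energy: KE_max = eV_s = 3.487 eV

From Einstein's photoelectric equation: KE_max = hc/λ - φ
Rearranging: φ = hc/λ - KE_max

Calculate photon energy:
E_photon = hc/λ = (6.626×10⁻³⁴ J·s)(3×10⁸ m/s) / (213.5×10⁻⁹ m) = 5.8072 eV

Therefore:
φ = 5.8072 - 3.487 = 2.32 eV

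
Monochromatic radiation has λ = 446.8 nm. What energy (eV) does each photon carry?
2.7749 eV

Using E = hf = hc/λ:

E = hc/λ = (6.626×10⁻³⁴ J·s)(3×10⁸ m/s) / (446.8×10⁻⁹ m)
E = 2.7749 eV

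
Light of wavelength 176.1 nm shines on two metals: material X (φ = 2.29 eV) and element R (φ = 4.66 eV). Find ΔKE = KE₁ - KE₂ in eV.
2.3700 eV

Using KE_max = hc/λ - φ for each metal:

Photon energy: E = hc/λ = 7.0406 eV

For material X (φ₁ = 2.29 eV):
KE₁ = E - φ₁ = 7.0406 - 2.29 = 4.7506 eV

For element R (φ₂ = 4.66 eV):
KE₂ = E - φ₂ = 7.0406 - 4.66 = 2.3806 eV

Difference:
ΔKE = KE₁ - KE₂ = 4.7506 - 2.3806 = 2.3700 eV

Note: The difference equals the difference in work functions: 4.66 - 2.29 = 2.37 eV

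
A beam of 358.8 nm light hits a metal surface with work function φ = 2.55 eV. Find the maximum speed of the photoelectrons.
5.6439e+05 m/s

First, find the maximum kinetic energy:
E_photon = hc/λ = 3.4555 eV
KE_max = E_photon - φ = 3.4555 - 2.55 = 0.9055 eV

Convert to Joules: KE_max = 0.9055 × 1.602×10⁻¹⁹ J = 1.4508e-19 J

Then use KE = ½mv² to find velocity:
v = √(2·KE/m) = √(2 × 1.4508e-19 J / 9.109e-31 kg)
v = 5.6439e+05 m/s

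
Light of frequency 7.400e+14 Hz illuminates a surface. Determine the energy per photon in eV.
3.0604 eV

Using E = hf:

E = hf = (6.626×10⁻³⁴ J·s)(7.400e+14 Hz)
E = 3.0604 eV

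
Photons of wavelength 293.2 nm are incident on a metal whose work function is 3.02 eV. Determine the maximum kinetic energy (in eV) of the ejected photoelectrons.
1.2087 eV

Using Einstein's photoelectric equation: KE_max = hf - φ = hc/λ - φ

First, calculate the photon energy:
E_photon = hc/λ = (6.626×10⁻³⁴ J·s)(3×10⁸ m/s) / (293.2×10⁻⁹ m)
E_photon = 4.2287 eV

Then, the maximum kinetic energy:
KE_max = E_photon - φ = 4.2287 eV - 3.02 eV = 1.2087 eV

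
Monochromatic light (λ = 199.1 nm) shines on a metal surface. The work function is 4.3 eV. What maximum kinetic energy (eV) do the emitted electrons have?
1.9272 eV

Using Einstein's photoelectric equation: KE_max = hf - φ = hc/λ - φ

First, calculate the photon energy:
E_photon = hc/λ = (6.626×10⁻³⁴ J·s)(3×10⁸ m/s) / (199.1×10⁻⁹ m)
E_photon = 6.2272 eV

Then, the maximum kinetic energy:
KE_max = E_photon - φ = 6.2272 eV - 4.3 eV = 1.9272 eV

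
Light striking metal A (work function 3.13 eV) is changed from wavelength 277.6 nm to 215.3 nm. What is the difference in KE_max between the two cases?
1.2924 eV

Using Einstein's equation: KE_max = hc/λ - φ

For λ₁ = 277.6 nm:
KE₁ = hc/λ₁ - φ = 4.4663 - 3.13 = 1.3363 eV

For λ₂ = 215.3 nm:
KE₂ = hc/λ₂ - φ = 5.7587 - 3.13 = 2.6287 eV

Change in KE:
ΔKE = KE₂ - KE₁ = 2.6287 - 1.3363 = 1.2924 eV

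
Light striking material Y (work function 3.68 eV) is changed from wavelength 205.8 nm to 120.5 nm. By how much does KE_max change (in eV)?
4.2646 eV

Using Einstein's equation: KE_max = hc/λ - φ

For λ₁ = 205.8 nm:
KE₁ = hc/λ₁ - φ = 6.0245 - 3.68 = 2.3445 eV

For λ₂ = 120.5 nm:
KE₂ = hc/λ₂ - φ = 10.2891 - 3.68 = 6.6091 eV

Change in KE:
ΔKE = KE₂ - KE₁ = 6.6091 - 2.3445 = 4.2646 eV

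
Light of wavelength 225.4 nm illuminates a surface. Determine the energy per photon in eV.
5.5006 eV

Using E = hf = hc/λ:

E = hc/λ = (6.626×10⁻³⁴ J·s)(3×10⁸ m/s) / (225.4×10⁻⁹ m)
E = 5.5006 eV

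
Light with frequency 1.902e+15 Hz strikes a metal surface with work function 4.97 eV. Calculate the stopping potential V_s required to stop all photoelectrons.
2.8960 V

The stopping potential V_s satisfies: eV_s = KE_max

First, find KE_max using Einstein's equation:
E_photon = hf = (6.626×10⁻³⁴ J·s)(1.902e+15 Hz) = 7.8660 eV
KE_max = E_photon - φ = 7.8660 - 4.97 = 2.8960 eV

Since eV_s = KE_max:
V_s = KE_max/e = 2.8960 V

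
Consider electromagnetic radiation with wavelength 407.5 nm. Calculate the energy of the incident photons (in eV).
3.0426 eV

Using E = hf = hc/λ:

E = hc/λ = (6.626×10⁻³⁴ J·s)(3×10⁸ m/s) / (407.5×10⁻⁹ m)
E = 3.0426 eV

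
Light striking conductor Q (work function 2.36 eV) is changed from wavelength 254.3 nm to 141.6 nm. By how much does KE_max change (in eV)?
3.8804 eV

Using Einstein's equation: KE_max = hc/λ - φ

For λ₁ = 254.3 nm:
KE₁ = hc/λ₁ - φ = 4.8755 - 2.36 = 2.5155 eV

For λ₂ = 141.6 nm:
KE₂ = hc/λ₂ - φ = 8.7559 - 2.36 = 6.3959 eV

Change in KE:
ΔKE = KE₂ - KE₁ = 6.3959 - 2.5155 = 3.8804 eV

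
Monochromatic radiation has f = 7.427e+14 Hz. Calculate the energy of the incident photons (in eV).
3.0716 eV

Using E = hf:

E = hf = (6.626×10⁻³⁴ J·s)(7.427e+14 Hz)
E = 3.0716 eV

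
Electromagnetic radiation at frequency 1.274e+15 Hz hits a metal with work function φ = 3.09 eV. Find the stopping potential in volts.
2.1788 V

The stopping potential V_s satisfies: eV_s = KE_max

First, find KE_max using Einstein's equation:
E_photon = hf = (6.626×10⁻³⁴ J·s)(1.274e+15 Hz) = 5.2688 eV
KE_max = E_photon - φ = 5.2688 - 3.09 = 2.1788 eV

Since eV_s = KE_max:
V_s = KE_max/e = 2.1788 V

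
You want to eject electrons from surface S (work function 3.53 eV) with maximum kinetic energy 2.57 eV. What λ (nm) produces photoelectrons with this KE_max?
203.25 nm

From Einstein's equation: KE_max = hc/λ - φ

Rearranging for λ:
hc/λ = KE_max + φ
λ = hc/(KE_max + φ)

Required photon energy:
E_photon = KE_max + φ = 2.57 + 3.53 = 6.10 eV

Required wavelength:
λ = hc/E_photon = (6.626×10⁻³⁴)(3×10⁸) / (6.10 × 1.602×10⁻¹⁹)
λ = 203.25 nm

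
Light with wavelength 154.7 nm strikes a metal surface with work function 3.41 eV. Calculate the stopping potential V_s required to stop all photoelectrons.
4.6045 V

The stopping potential V_s satisfies: eV_s = KE_max

First, find KE_max using Einstein's equation:
E_photon = hc/λ = 8.0145 eV
KE_max = E_photon - φ = 8.0145 - 3.41 = 4.6045 eV

Since eV_s = KE_max:
V_s = KE_max/e = 4.6045 V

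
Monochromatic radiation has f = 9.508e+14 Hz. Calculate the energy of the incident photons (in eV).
3.9322 eV

Using E = hf:

E = hf = (6.626×10⁻³⁴ J·s)(9.508e+14 Hz)
E = 3.9322 eV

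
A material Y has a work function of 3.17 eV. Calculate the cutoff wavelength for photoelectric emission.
391.12 nm

The threshold wavelength is when the photon energy equals the work function:
hc/λ₀ = φ

Solving for λ₀:
λ₀ = hc/φ = (6.626×10⁻³⁴ J·s)(3×10⁸ m/s) / (3.17 eV × 1.602×10⁻¹⁹ J/eV)
λ₀ = 391.12 nm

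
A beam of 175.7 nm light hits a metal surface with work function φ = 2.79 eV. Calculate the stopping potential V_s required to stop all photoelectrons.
4.2666 V

The stopping potential V_s satisfies: eV_s = KE_max

First, find KE_max using Einstein's equation:
E_photon = hc/λ = 7.0566 eV
KE_max = E_photon - φ = 7.0566 - 2.79 = 4.2666 eV

Since eV_s = KE_max:
V_s = KE_max/e = 4.2666 V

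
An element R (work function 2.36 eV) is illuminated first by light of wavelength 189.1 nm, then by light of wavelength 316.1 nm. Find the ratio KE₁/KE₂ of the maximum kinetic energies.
2.6861

Using Einstein's equation: KE_max = hc/λ - φ

For λ₁ = 189.1 nm:
E₁ = hc/λ₁ = 6.5565 eV
KE₁ = E₁ - φ = 6.5565 - 2.36 = 4.1965 eV

For λ₂ = 316.1 nm:
E₂ = hc/λ₂ = 3.9223 eV
KE₂ = E₂ - φ = 3.9223 - 2.36 = 1.5623 eV

Ratio: KE₁/KE₂ = 4.1965/1.5623 = 2.6861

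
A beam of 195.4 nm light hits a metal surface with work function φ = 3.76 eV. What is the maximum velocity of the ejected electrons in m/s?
9.5360e+05 m/s

First, find the maximum kinetic energy:
E_photon = hc/λ = 6.3451 eV
KE_max = E_photon - φ = 6.3451 - 3.76 = 2.5851 eV

Convert to Joules: KE_max = 2.5851 × 1.602×10⁻¹⁹ J = 4.1419e-19 J

Then use KE = ½mv² to find velocity:
v = √(2·KE/m) = √(2 × 4.1419e-19 J / 9.109e-31 kg)
v = 9.5360e+05 m/s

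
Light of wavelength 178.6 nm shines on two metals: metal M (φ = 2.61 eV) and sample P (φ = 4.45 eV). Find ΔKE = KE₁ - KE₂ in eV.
1.8400 eV

Using KE_max = hc/λ - φ for each metal:

Photon energy: E = hc/λ = 6.9420 eV

For metal M (φ₁ = 2.61 eV):
KE₁ = E - φ₁ = 6.9420 - 2.61 = 4.3320 eV

For sample P (φ₂ = 4.45 eV):
KE₂ = E - φ₂ = 6.9420 - 4.45 = 2.4920 eV

Difference:
ΔKE = KE₁ - KE₂ = 4.3320 - 2.4920 = 1.8400 eV

Note: The difference equals the difference in work functions: 4.45 - 2.61 = 1.84 eV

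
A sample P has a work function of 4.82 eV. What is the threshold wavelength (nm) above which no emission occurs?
257.23 nm

The threshold wavelength is when the photon energy equals the work function:
hc/λ₀ = φ

Solving for λ₀:
λ₀ = hc/φ = (6.626×10⁻³⁴ J·s)(3×10⁸ m/s) / (4.82 eV × 1.602×10⁻¹⁹ J/eV)
λ₀ = 257.23 nm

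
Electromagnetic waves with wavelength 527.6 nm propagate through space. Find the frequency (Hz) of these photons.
5.6822e+14 Hz

Using the wave equation: c = fλ

Solving for frequency:
f = c/λ = (3×10⁸ m/s) / (527.6×10⁻⁹ m)
f = 5.6822e+14 Hz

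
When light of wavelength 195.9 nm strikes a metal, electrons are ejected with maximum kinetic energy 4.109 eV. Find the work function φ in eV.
2.22 eV

From Einstein's photoelectric equation: KE_max = hf - φ = hc/λ - φ

Rearranging for φ:
φ = hc/λ - KE_max

Calculate photon energy:
E_photon = hc/λ = 6.3290 eV

Therefore:
φ = 6.3290 - 4.109 = 2.22 eV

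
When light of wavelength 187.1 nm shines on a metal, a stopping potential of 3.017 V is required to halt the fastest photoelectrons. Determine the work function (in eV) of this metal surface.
3.61 eV

The stopping potential gives the maximum kinetic energy: KE_max = eV_s = 3.017 eV

From Einstein's photoelectric equation: KE_max = hc/λ - φ
Rearranging: φ = hc/λ - KE_max

Calculate photon energy:
E_photon = hc/λ = (6.626×10⁻³⁴ J·s)(3×10⁸ m/s) / (187.1×10⁻⁹ m) = 6.6266 eV

Therefore:
φ = 6.6266 - 3.017 = 3.61 eV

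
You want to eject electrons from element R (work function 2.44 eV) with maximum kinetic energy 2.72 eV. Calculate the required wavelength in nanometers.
240.28 nm

From Einstein's equation: KE_max = hc/λ - φ

Rearranging for λ:
hc/λ = KE_max + φ
λ = hc/(KE_max + φ)

Required photon energy:
E_photon = KE_max + φ = 2.72 + 2.44 = 5.16 eV

Required wavelength:
λ = hc/E_photon = (6.626×10⁻³⁴)(3×10⁸) / (5.16 × 1.602×10⁻¹⁹)
λ = 240.28 nm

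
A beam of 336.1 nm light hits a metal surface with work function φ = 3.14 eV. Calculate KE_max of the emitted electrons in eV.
0.5489 eV

Using Einstein's photoelectric equation: KE_max = hf - φ = hc/λ - φ

First, calculate the photon energy:
E_photon = hc/λ = (6.626×10⁻³⁴ J·s)(3×10⁸ m/s) / (336.1×10⁻⁹ m)
E_photon = 3.6889 eV

Then, the maximum kinetic energy:
KE_max = E_photon - φ = 3.6889 eV - 3.14 eV = 0.5489 eV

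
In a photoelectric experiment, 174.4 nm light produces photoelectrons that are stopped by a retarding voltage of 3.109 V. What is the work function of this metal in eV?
4.00 eV

The stopping potential gives the maximum kinetic energy: KE_max = eV_s = 3.109 eV

From Einstein's photoelectric equation: KE_max = hc/λ - φ
Rearranging: φ = hc/λ - KE_max

Calculate photon energy:
E_photon = hc/λ = (6.626×10⁻³⁴ J·s)(3×10⁸ m/s) / (174.4×10⁻⁹ m) = 7.1092 eV

Therefore:
φ = 7.1092 - 3.109 = 4.00 eV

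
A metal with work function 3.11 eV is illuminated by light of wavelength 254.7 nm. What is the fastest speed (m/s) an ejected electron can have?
7.8635e+05 m/s

First, find the maximum kinetic energy:
E_photon = hc/λ = 4.8679 eV
KE_max = E_photon - φ = 4.8679 - 3.11 = 1.7579 eV

Convert to Joules: KE_max = 1.7579 × 1.602×10⁻¹⁹ J = 2.8164e-19 J

Then use KE = ½mv² to find velocity:
v = √(2·KE/m) = √(2 × 2.8164e-19 J / 9.109e-31 kg)
v = 7.8635e+05 m/s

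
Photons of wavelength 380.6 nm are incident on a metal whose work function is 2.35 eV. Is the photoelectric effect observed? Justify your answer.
Yes

For photoemission, the photon energy must exceed the work function.

Photon energy: E = hc/λ = 3.2576 eV
Work function: φ = 2.35 eV

Since E_photon (3.2576 eV) > φ (2.35 eV), photoemission WILL occur.
The threshold wavelength is λ₀ = hc/φ = 527.6 nm.
Since 380.6 nm < 527.6 nm, the light has sufficient energy.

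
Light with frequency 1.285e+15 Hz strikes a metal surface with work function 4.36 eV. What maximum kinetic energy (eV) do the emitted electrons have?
0.9543 eV

Using Einstein's photoelectric equation: KE_max = hf - φ

First, calculate the photon energy:
E_photon = hf = (6.626×10⁻³⁴ J·s)(1.285e+15 Hz)
E_photon = 5.3143 eV

Then, the maximum kinetic energy:
KE_max = E_photon - φ = 5.3143 eV - 4.36 eV = 0.9543 eV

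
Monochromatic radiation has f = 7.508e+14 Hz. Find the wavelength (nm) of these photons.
399.30 nm

Using the wave equation: c = fλ

Solving for wavelength:
λ = c/f = (3×10⁸ m/s) / (7.508e+14 Hz)
λ = 399.30 nm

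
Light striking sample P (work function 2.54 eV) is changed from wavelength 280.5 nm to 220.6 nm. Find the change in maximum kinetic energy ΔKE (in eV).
1.2002 eV

Using Einstein's equation: KE_max = hc/λ - φ

For λ₁ = 280.5 nm:
KE₁ = hc/λ₁ - φ = 4.4201 - 2.54 = 1.8801 eV

For λ₂ = 220.6 nm:
KE₂ = hc/λ₂ - φ = 5.6203 - 2.54 = 3.0803 eV

Change in KE:
ΔKE = KE₂ - KE₁ = 3.0803 - 1.8801 = 1.2002 eV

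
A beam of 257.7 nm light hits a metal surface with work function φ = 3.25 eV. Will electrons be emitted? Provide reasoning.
Yes

For photoemission, the photon energy must exceed the work function.

Photon energy: E = hc/λ = 4.8112 eV
Work function: φ = 3.25 eV

Since E_photon (4.8112 eV) > φ (3.25 eV), photoemission WILL occur.
The threshold wavelength is λ₀ = hc/φ = 381.5 nm.
Since 257.7 nm < 381.5 nm, the light has sufficient energy.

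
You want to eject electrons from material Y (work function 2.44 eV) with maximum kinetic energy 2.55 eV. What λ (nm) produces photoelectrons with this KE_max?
248.47 nm

From Einstein's equation: KE_max = hc/λ - φ

Rearranging for λ:
hc/λ = KE_max + φ
λ = hc/(KE_max + φ)

Required photon energy:
E_photon = KE_max + φ = 2.55 + 2.44 = 4.99 eV

Required wavelength:
λ = hc/E_photon = (6.626×10⁻³⁴)(3×10⁸) / (4.99 × 1.602×10⁻¹⁹)
λ = 248.47 nm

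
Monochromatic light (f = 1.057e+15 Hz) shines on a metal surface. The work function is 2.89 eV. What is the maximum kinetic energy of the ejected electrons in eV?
1.4814 eV

Using Einstein's photoelectric equation: KE_max = hf - φ

First, calculate the photon energy:
E_photon = hf = (6.626×10⁻³⁴ J·s)(1.057e+15 Hz)
E_photon = 4.3714 eV

Then, the maximum kinetic energy:
KE_max = E_photon - φ = 4.3714 eV - 2.89 eV = 1.4814 eV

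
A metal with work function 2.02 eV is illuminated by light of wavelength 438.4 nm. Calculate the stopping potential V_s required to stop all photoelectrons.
0.8081 V

The stopping potential V_s satisfies: eV_s = KE_max

First, find KE_max using Einstein's equation:
E_photon = hc/λ = 2.8281 eV
KE_max = E_photon - φ = 2.8281 - 2.02 = 0.8081 eV

Since eV_s = KE_max:
V_s = KE_max/e = 0.8081 V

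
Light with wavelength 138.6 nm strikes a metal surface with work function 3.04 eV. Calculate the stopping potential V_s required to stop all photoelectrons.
5.9055 V

The stopping potential V_s satisfies: eV_s = KE_max

First, find KE_max using Einstein's equation:
E_photon = hc/λ = 8.9455 eV
KE_max = E_photon - φ = 8.9455 - 3.04 = 5.9055 eV

Since eV_s = KE_max:
V_s = KE_max/e = 5.9055 V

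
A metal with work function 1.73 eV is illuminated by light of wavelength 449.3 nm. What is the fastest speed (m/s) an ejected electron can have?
6.0178e+05 m/s

First, find the maximum kinetic energy:
E_photon = hc/λ = 2.7595 eV
KE_max = E_photon - φ = 2.7595 - 1.73 = 1.0295 eV

Convert to Joules: KE_max = 1.0295 × 1.602×10⁻¹⁹ J = 1.6494e-19 J

Then use KE = ½mv² to find velocity:
v = √(2·KE/m) = √(2 × 1.6494e-19 J / 9.109e-31 kg)
v = 6.0178e+05 m/s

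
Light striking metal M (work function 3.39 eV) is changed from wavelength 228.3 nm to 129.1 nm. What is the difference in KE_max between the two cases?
4.1730 eV

Using Einstein's equation: KE_max = hc/λ - φ

For λ₁ = 228.3 nm:
KE₁ = hc/λ₁ - φ = 5.4308 - 3.39 = 2.0408 eV

For λ₂ = 129.1 nm:
KE₂ = hc/λ₂ - φ = 9.6037 - 3.39 = 6.2137 eV

Change in KE:
ΔKE = KE₂ - KE₁ = 6.2137 - 2.0408 = 4.1730 eV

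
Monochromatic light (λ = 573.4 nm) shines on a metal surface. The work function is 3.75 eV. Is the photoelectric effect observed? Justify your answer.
No

For photoemission, the photon energy must exceed the work function.

Photon energy: E = hc/λ = 2.1623 eV
Work function: φ = 3.75 eV

Since E_photon (2.1623 eV) < φ (3.75 eV), photoemission will NOT occur.
The threshold wavelength is λ₀ = hc/φ = 330.6 nm.
Since 573.4 nm > 330.6 nm, the photons lack sufficient energy.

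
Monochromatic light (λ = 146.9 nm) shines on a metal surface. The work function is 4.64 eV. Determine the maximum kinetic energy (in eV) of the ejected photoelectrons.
3.8000 eV

Using Einstein's photoelectric equation: KE_max = hf - φ = hc/λ - φ

First, calculate the photon energy:
E_photon = hc/λ = (6.626×10⁻³⁴ J·s)(3×10⁸ m/s) / (146.9×10⁻⁹ m)
E_photon = 8.4400 eV

Then, the maximum kinetic energy:
KE_max = E_photon - φ = 8.4400 eV - 4.64 eV = 3.8000 eV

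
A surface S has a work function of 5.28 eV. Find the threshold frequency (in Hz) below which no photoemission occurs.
1.2767e+15 Hz

The threshold frequency is when the photon energy equals the work function:
hf₀ = φ

Solving for f₀:
f₀ = φ/h = (5.28 eV × 1.602×10⁻¹⁹ J/eV) / (6.626×10⁻³⁴ J·s)
f₀ = 1.2767e+15 Hz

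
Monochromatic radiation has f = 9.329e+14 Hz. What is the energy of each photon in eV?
3.8582 eV

Using E = hf:

E = hf = (6.626×10⁻³⁴ J·s)(9.329e+14 Hz)
E = 3.8582 eV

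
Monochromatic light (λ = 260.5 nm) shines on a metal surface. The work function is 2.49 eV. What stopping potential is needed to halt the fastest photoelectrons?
2.2695 V

The stopping potential V_s satisfies: eV_s = KE_max

First, find KE_max using Einstein's equation:
E_photon = hc/λ = 4.7595 eV
KE_max = E_photon - φ = 4.7595 - 2.49 = 2.2695 eV

Since eV_s = KE_max:
V_s = KE_max/e = 2.2695 V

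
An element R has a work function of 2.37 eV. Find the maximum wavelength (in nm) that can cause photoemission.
523.14 nm

The threshold wavelength is when the photon energy equals the work function:
hc/λ₀ = φ

Solving for λ₀:
λ₀ = hc/φ = (6.626×10⁻³⁴ J·s)(3×10⁸ m/s) / (2.37 eV × 1.602×10⁻¹⁹ J/eV)
λ₀ = 523.14 nm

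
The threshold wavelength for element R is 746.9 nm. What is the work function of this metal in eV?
1.66 eV

At the threshold wavelength, photon energy equals work function:
φ = hc/λ₀

Calculating:
φ = (6.626×10⁻³⁴ J·s)(3×10⁸ m/s) / (746.9×10⁻⁹ m)
φ = 1.66 eV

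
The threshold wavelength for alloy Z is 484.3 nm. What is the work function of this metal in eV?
2.56 eV

At the threshold wavelength, photon energy equals work function:
φ = hc/λ₀

Calculating:
φ = (6.626×10⁻³⁴ J·s)(3×10⁸ m/s) / (484.3×10⁻⁹ m)
φ = 2.56 eV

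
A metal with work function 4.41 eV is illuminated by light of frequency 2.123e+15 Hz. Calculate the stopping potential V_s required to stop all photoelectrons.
4.3700 V

The stopping potential V_s satisfies: eV_s = KE_max

First, find KE_max using Einstein's equation:
E_photon = hf = (6.626×10⁻³⁴ J·s)(2.123e+15 Hz) = 8.7800 eV
KE_max = E_photon - φ = 8.7800 - 4.41 = 4.3700 eV

Since eV_s = KE_max:
V_s = KE_max/e = 4.3700 V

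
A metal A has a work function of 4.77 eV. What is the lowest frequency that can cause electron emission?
1.1534e+15 Hz

The threshold frequency is when the photon energy equals the work function:
hf₀ = φ

Solving for f₀:
f₀ = φ/h = (4.77 eV × 1.602×10⁻¹⁹ J/eV) / (6.626×10⁻³⁴ J·s)
f₀ = 1.1534e+15 Hz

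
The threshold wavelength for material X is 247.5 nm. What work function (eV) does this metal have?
5.01 eV

At the threshold wavelength, photon energy equals work function:
φ = hc/λ₀

Calculating:
φ = (6.626×10⁻³⁴ J·s)(3×10⁸ m/s) / (247.5×10⁻⁹ m)
φ = 5.01 eV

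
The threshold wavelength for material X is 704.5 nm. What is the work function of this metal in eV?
1.76 eV

At the threshold wavelength, photon energy equals work function:
φ = hc/λ₀

Calculating:
φ = (6.626×10⁻³⁴ J·s)(3×10⁸ m/s) / (704.5×10⁻⁹ m)
φ = 1.76 eV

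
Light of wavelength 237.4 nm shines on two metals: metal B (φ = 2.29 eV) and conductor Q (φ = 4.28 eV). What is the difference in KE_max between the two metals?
1.9900 eV

Using KE_max = hc/λ - φ for each metal:

Photon energy: E = hc/λ = 5.2226 eV

For metal B (φ₁ = 2.29 eV):
KE₁ = E - φ₁ = 5.2226 - 2.29 = 2.9326 eV

For conductor Q (φ₂ = 4.28 eV):
KE₂ = E - φ₂ = 5.2226 - 4.28 = 0.9426 eV

Difference:
ΔKE = KE₁ - KE₂ = 2.9326 - 0.9426 = 1.9900 eV

Note: The difference equals the difference in work functions: 4.28 - 2.29 = 1.99 eV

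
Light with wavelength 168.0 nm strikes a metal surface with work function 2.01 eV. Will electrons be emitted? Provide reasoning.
Yes

For photoemission, the photon energy must exceed the work function.

Photon energy: E = hc/λ = 7.3800 eV
Work function: φ = 2.01 eV

Since E_photon (7.3800 eV) > φ (2.01 eV), photoemission WILL occur.
The threshold wavelength is λ₀ = hc/φ = 616.8 nm.
Since 168.0 nm < 616.8 nm, the light has sufficient energy.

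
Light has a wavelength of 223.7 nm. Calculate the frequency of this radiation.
1.3402e+15 Hz

Using the wave equation: c = fλ

Solving for frequency:
f = c/λ = (3×10⁸ m/s) / (223.7×10⁻⁹ m)
f = 1.3402e+15 Hz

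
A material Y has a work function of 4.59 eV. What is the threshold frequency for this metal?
1.1099e+15 Hz

The threshold frequency is when the photon energy equals the work function:
hf₀ = φ

Solving for f₀:
f₀ = φ/h = (4.59 eV × 1.602×10⁻¹⁹ J/eV) / (6.626×10⁻³⁴ J·s)
f₀ = 1.1099e+15 Hz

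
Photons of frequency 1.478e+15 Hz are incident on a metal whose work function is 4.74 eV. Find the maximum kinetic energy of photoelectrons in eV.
1.3725 eV

Using Einstein's photoelectric equation: KE_max = hf - φ

First, calculate the photon energy:
E_photon = hf = (6.626×10⁻³⁴ J·s)(1.478e+15 Hz)
E_photon = 6.1125 eV

Then, the maximum kinetic energy:
KE_max = E_photon - φ = 6.1125 eV - 4.74 eV = 1.3725 eV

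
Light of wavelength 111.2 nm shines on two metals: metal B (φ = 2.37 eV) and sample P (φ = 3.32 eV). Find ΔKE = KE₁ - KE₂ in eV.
0.9500 eV

Using KE_max = hc/λ - φ for each metal:

Photon energy: E = hc/λ = 11.1497 eV

For metal B (φ₁ = 2.37 eV):
KE₁ = E - φ₁ = 11.1497 - 2.37 = 8.7797 eV

For sample P (φ₂ = 3.32 eV):
KE₂ = E - φ₂ = 11.1497 - 3.32 = 7.8297 eV

Difference:
ΔKE = KE₁ - KE₂ = 8.7797 - 7.8297 = 0.9500 eV

Note: The difference equals the difference in work functions: 3.32 - 2.37 = 0.95 eV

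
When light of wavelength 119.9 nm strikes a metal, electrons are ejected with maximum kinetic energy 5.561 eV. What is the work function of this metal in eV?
4.78 eV

From Einstein's photoelectric equation: KE_max = hf - φ = hc/λ - φ

Rearranging for φ:
φ = hc/λ - KE_max

Calculate photon energy:
E_photon = hc/λ = 10.3406 eV

Therefore:
φ = 10.3406 - 5.561 = 4.78 eV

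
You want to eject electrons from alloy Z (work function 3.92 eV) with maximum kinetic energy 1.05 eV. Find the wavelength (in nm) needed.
249.47 nm

From Einstein's equation: KE_max = hc/λ - φ

Rearranging for λ:
hc/λ = KE_max + φ
λ = hc/(KE_max + φ)

Required photon energy:
E_photon = KE_max + φ = 1.05 + 3.92 = 4.97 eV

Required wavelength:
λ = hc/E_photon = (6.626×10⁻³⁴)(3×10⁸) / (4.97 × 1.602×10⁻¹⁹)
λ = 249.47 nm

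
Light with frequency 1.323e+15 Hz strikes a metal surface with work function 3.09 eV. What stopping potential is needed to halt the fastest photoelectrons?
2.3815 V

The stopping potential V_s satisfies: eV_s = KE_max

First, find KE_max using Einstein's equation:
E_photon = hf = (6.626×10⁻³⁴ J·s)(1.323e+15 Hz) = 5.4715 eV
KE_max = E_photon - φ = 5.4715 - 3.09 = 2.3815 eV

Since eV_s = KE_max:
V_s = KE_max/e = 2.3815 V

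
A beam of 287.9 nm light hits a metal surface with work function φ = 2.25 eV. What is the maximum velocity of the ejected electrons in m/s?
8.5053e+05 m/s

First, find the maximum kinetic energy:
E_photon = hc/λ = 4.3065 eV
KE_max = E_photon - φ = 4.3065 - 2.25 = 2.0565 eV

Convert to Joules: KE_max = 2.0565 × 1.602×10⁻¹⁹ J = 3.2949e-19 J

Then use KE = ½mv² to find velocity:
v = √(2·KE/m) = √(2 × 3.2949e-19 J / 9.109e-31 kg)
v = 8.5053e+05 m/s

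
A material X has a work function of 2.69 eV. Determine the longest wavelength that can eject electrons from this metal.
460.91 nm

The threshold wavelength is when the photon energy equals the work function:
hc/λ₀ = φ

Solving for λ₀:
λ₀ = hc/φ = (6.626×10⁻³⁴ J·s)(3×10⁸ m/s) / (2.69 eV × 1.602×10⁻¹⁹ J/eV)
λ₀ = 460.91 nm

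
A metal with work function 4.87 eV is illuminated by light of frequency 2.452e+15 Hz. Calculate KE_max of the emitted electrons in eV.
5.2707 eV

Using Einstein's photoelectric equation: KE_max = hf - φ

First, calculate the photon energy:
E_photon = hf = (6.626×10⁻³⁴ J·s)(2.452e+15 Hz)
E_photon = 10.1407 eV

Then, the maximum kinetic energy:
KE_max = E_photon - φ = 10.1407 eV - 4.87 eV = 5.2707 eV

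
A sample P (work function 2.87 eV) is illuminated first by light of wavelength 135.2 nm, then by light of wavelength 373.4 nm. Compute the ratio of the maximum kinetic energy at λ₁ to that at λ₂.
13.9881

Using Einstein's equation: KE_max = hc/λ - φ

For λ₁ = 135.2 nm:
E₁ = hc/λ₁ = 9.1704 eV
KE₁ = E₁ - φ = 9.1704 - 2.87 = 6.3004 eV

For λ₂ = 373.4 nm:
E₂ = hc/λ₂ = 3.3204 eV
KE₂ = E₂ - φ = 3.3204 - 2.87 = 0.4504 eV

Ratio: KE₁/KE₂ = 6.3004/0.4504 = 13.9881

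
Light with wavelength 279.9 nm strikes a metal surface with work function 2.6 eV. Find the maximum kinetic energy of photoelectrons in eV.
1.8296 eV

Using Einstein's photoelectric equation: KE_max = hf - φ = hc/λ - φ

First, calculate the photon energy:
E_photon = hc/λ = (6.626×10⁻³⁴ J·s)(3×10⁸ m/s) / (279.9×10⁻⁹ m)
E_photon = 4.4296 eV

Then, the maximum kinetic energy:
KE_max = E_photon - φ = 4.4296 eV - 2.6 eV = 1.8296 eV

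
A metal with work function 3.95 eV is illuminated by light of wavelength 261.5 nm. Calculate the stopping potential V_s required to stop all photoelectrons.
0.7913 V

The stopping potential V_s satisfies: eV_s = KE_max

First, find KE_max using Einstein's equation:
E_photon = hc/λ = 4.7413 eV
KE_max = E_photon - φ = 4.7413 - 3.95 = 0.7913 eV

Since eV_s = KE_max:
V_s = KE_max/e = 0.7913 V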